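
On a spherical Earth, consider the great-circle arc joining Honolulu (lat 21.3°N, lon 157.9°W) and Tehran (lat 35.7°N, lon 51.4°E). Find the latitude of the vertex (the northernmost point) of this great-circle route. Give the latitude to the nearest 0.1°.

≈ 65.5°N

The great circle lies in the plane with unit normal n̂ = (p₁ × p₂)/|p₁ × p₂|.
Here n̂_z ≈ -0.414; the vertex latitude is φ_max = arccos|n̂_z| ≈ 65.5°.
Check via Clairaut: cos φ_max = |cos φ₁| · sin C = cos(21.3°)·sin(26.4°) ≈ 0.414, again giving ≈ 65.5°.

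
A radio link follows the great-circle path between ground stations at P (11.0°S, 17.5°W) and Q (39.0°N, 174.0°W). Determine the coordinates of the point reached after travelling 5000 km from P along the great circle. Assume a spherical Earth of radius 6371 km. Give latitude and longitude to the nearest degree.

≈ (27°N, 43°W)

Convert each endpoint to a unit vector on the sphere (x = cos φ cos λ, y = cos φ sin λ, z = sin φ).
The central angle between the endpoints is δ = arccos(p₁·p₂) ≈ 2.532 rad (145.1°). The total great-circle distance is δ·R ≈ 2.532 × 6371 ≈ 16129 km, so the target fraction is f = 5000/16129 ≈ 0.310.
Interpolate at f ≈ 0.310 with slerp weights a = sin((1−f)δ)/sin δ ≈ 1.719, b = sin(fδ)/sin δ ≈ 1.234.
p = a·p₁ + b·p₂ ≈ (0.656, -0.608, 0.448); φ = arcsin(p_z) ≈ 26.64°, λ = atan2(p_y, p_x) ≈ -42.82°.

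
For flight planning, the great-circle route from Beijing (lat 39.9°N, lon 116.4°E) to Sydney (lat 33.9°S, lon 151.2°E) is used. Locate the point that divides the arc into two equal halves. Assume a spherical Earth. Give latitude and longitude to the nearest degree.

Write both endpoints as unit vectors p₁, p₂ with components (cos φ cos λ, cos φ sin λ, sin φ).
The central angle between the endpoints is δ = arccos(p₁·p₂) ≈ 1.405 rad (80.5°).
Interpolate at f = 1/2 with slerp weights a = sin((1−f)δ)/sin δ ≈ 0.655, b = sin(fδ)/sin δ ≈ 0.655.
p = a·p₁ + b·p₂ ≈ (-0.700, 0.712, 0.055); φ = arcsin(p_z) ≈ 3.14°, λ = atan2(p_y, p_x) ≈ 134.51°.

≈ lat 3°N, lon 135°E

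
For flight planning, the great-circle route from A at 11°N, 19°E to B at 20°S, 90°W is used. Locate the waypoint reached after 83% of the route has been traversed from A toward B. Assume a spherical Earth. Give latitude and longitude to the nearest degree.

≈ 17°S, 70°W

Convert each endpoint to a unit vector on the sphere (x = cos φ cos λ, y = cos φ sin λ, z = sin φ).
The central angle between the endpoints is δ = arccos(p₁·p₂) ≈ 1.945 rad (111.4°).
Interpolate at f = 0.83 with slerp weights a = sin((1−f)δ)/sin δ ≈ 0.349, b = sin(fδ)/sin δ ≈ 1.073.
p = a·p₁ + b·p₂ ≈ (0.324, -0.897, -0.301); φ = arcsin(p_z) ≈ -17.49°, λ = atan2(p_y, p_x) ≈ -70.16°.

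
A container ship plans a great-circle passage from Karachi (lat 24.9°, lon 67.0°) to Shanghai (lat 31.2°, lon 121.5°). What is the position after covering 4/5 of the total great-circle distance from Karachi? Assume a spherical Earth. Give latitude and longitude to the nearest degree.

Convert each endpoint to a unit vector on the sphere (x = cos φ cos λ, y = cos φ sin λ, z = sin φ).
The central angle between the endpoints is δ = arccos(p₁·p₂) ≈ 0.838 rad (48.0°).
Interpolate at f = 4/5 with slerp weights a = sin((1−f)δ)/sin δ ≈ 0.224, b = sin(fδ)/sin δ ≈ 0.836.
p = a·p₁ + b·p₂ ≈ (-0.294, 0.797, 0.528); φ = arcsin(p_z) ≈ 31.84°, λ = atan2(p_y, p_x) ≈ 110.25°.

≈ lat 32°, lon 110°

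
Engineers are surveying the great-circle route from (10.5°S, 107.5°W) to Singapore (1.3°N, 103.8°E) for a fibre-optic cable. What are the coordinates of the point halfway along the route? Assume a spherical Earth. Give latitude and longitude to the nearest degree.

Convert each endpoint to a unit vector on the sphere (x = cos φ cos λ, y = cos φ sin λ, z = sin φ).
The central angle between the endpoints is δ = arccos(p₁·p₂) ≈ 2.576 rad (147.6°).
Interpolate at f = 1/2 with slerp weights a = sin((1−f)δ)/sin δ ≈ 1.791, b = sin(fδ)/sin δ ≈ 1.791.
p = a·p₁ + b·p₂ ≈ (-0.956, 0.059, -0.286); φ = arcsin(p_z) ≈ -16.60°, λ = atan2(p_y, p_x) ≈ 176.45°.

≈ (17°S, 176°E)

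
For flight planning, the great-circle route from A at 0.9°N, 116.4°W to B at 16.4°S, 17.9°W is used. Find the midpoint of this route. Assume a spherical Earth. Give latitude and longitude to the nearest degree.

The haversine formula gives a central angle δ ≈ 1.718 rad (98.4°) between the endpoints.
Interpolate at f = 1/2 with slerp weights a = sin((1−f)δ)/sin δ ≈ 0.765, b = sin(fδ)/sin δ ≈ 0.765.
p = a·p₁ + b·p₂ ≈ (0.358, -0.911, -0.204); φ = arcsin(p_z) ≈ -11.77°, λ = atan2(p_y, p_x) ≈ -68.53°.

≈ 12°S, 69°W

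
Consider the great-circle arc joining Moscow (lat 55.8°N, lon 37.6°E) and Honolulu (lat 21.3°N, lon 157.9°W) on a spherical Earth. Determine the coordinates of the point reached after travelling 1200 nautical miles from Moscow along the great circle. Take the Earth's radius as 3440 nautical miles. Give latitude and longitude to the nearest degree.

Convert each endpoint to a unit vector on the sphere (x = cos φ cos λ, y = cos φ sin λ, z = sin φ).
The central angle between the endpoints is δ = arccos(p₁·p₂) ≈ 1.776 rad (101.8°). The total great-circle distance is δ·R ≈ 1.776 × 3440 ≈ 6111 nmi, so the target fraction is f = 1200/6111 ≈ 0.196.
Interpolate at f ≈ 0.196 with slerp weights a = sin((1−f)δ)/sin δ ≈ 1.011, b = sin(fδ)/sin δ ≈ 0.349.
p = a·p₁ + b·p₂ ≈ (0.149, 0.224, 0.963); φ = arcsin(p_z) ≈ 74.38°, λ = atan2(p_y, p_x) ≈ 56.44°.

≈ lat 74°N, lon 56°E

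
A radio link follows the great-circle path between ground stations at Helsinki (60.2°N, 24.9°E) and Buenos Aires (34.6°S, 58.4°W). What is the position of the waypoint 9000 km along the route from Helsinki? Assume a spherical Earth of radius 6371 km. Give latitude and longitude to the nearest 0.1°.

≈ (3.7°S, 39.7°W)

The haversine formula gives a central angle δ ≈ 2.032 rad (116.4°) between the endpoints. The total great-circle distance is δ·R ≈ 2.032 × 6371 ≈ 12946 km, so the target fraction is f = 9000/12946 ≈ 0.695.
Interpolate at f ≈ 0.695 with slerp weights a = sin((1−f)δ)/sin δ ≈ 0.648, b = sin(fδ)/sin δ ≈ 1.103.
p = a·p₁ + b·p₂ ≈ (0.768, -0.637, -0.064); φ = arcsin(p_z) ≈ -3.65°, λ = atan2(p_y, p_x) ≈ -39.70°.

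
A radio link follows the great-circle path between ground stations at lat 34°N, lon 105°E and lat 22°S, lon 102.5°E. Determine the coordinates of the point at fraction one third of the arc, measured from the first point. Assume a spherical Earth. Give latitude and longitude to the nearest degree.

≈ lat 15°N, lon 104°E

Write both endpoints as unit vectors p₁, p₂ with components (cos φ cos λ, cos φ sin λ, sin φ).
The central angle between the endpoints is δ = arccos(p₁·p₂) ≈ 0.978 rad (56.1°).
Interpolate at f = 1/3 with slerp weights a = sin((1−f)δ)/sin δ ≈ 0.732, b = sin(fδ)/sin δ ≈ 0.386.
p = a·p₁ + b·p₂ ≈ (-0.234, 0.935, 0.264); φ = arcsin(p_z) ≈ 15.34°, λ = atan2(p_y, p_x) ≈ 104.07°.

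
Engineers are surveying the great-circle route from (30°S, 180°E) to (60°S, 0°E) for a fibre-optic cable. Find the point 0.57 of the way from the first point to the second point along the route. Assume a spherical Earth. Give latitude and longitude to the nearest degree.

From cos δ = sin φ₁ sin φ₂ + cos φ₁ cos φ₂ cos Δλ, the central angle is δ ≈ 1.571 rad (90.0°).
Interpolate at f = 0.57 with slerp weights a = sin((1−f)δ)/sin δ ≈ 0.625, b = sin(fδ)/sin δ ≈ 0.780.
p = a·p₁ + b·p₂ ≈ (-0.151, 0.000, -0.988); φ = arcsin(p_z) ≈ -81.30°, λ = atan2(p_y, p_x) ≈ 180.00°.

≈ (81°S, 180°E)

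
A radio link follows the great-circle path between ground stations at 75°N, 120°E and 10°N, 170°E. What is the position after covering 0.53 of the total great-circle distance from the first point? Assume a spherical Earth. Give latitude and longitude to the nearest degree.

Convert each endpoint to a unit vector on the sphere (x = cos φ cos λ, y = cos φ sin λ, z = sin φ).
The central angle between the endpoints is δ = arccos(p₁·p₂) ≈ 1.233 rad (70.6°).
Interpolate at f = 0.53 with slerp weights a = sin((1−f)δ)/sin δ ≈ 0.580, b = sin(fδ)/sin δ ≈ 0.644.
p = a·p₁ + b·p₂ ≈ (-0.700, 0.240, 0.672); φ = arcsin(p_z) ≈ 42.26°, λ = atan2(p_y, p_x) ≈ 161.06°.

≈ 42°N, 161°E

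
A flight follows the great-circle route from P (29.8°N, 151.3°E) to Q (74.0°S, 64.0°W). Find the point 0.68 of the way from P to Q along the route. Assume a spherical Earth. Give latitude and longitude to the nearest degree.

From cos δ = sin φ₁ sin φ₂ + cos φ₁ cos φ₂ cos Δλ, the central angle is δ ≈ 2.309 rad (132.3°).
Interpolate at f = 0.68 with slerp weights a = sin((1−f)δ)/sin δ ≈ 0.910, b = sin(fδ)/sin δ ≈ 1.352.
p = a·p₁ + b·p₂ ≈ (-0.530, 0.044, -0.847); φ = arcsin(p_z) ≈ -57.89°, λ = atan2(p_y, p_x) ≈ 175.20°.

≈ (58°S, 175°E)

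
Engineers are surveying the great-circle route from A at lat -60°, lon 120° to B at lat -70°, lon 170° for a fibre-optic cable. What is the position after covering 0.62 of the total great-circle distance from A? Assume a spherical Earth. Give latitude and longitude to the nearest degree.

The haversine formula gives a central angle δ ≈ 0.393 rad (22.5°) between the endpoints.
Interpolate at f = 0.62 with slerp weights a = sin((1−f)δ)/sin δ ≈ 0.389, b = sin(fδ)/sin δ ≈ 0.630.
p = a·p₁ + b·p₂ ≈ (-0.309, 0.206, -0.928); φ = arcsin(p_z) ≈ -68.20°, λ = atan2(p_y, p_x) ≈ 146.38°.

≈ lat -68°, lon 146°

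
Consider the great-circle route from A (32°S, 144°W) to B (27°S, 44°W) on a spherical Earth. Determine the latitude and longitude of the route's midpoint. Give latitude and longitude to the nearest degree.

Write both endpoints as unit vectors p₁, p₂ with components (cos φ cos λ, cos φ sin λ, sin φ).
The central angle between the endpoints is δ = arccos(p₁·p₂) ≈ 1.461 rad (83.7°).
Interpolate at f = 1/2 with slerp weights a = sin((1−f)δ)/sin δ ≈ 0.671, b = sin(fδ)/sin δ ≈ 0.671.
p = a·p₁ + b·p₂ ≈ (-0.030, -0.750, -0.661); φ = arcsin(p_z) ≈ -41.34°, λ = atan2(p_y, p_x) ≈ -92.31°.

≈ (41°S, 92°W)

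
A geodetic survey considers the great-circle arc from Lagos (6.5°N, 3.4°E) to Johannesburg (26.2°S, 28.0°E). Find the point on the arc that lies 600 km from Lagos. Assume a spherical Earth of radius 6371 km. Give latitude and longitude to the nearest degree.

≈ 2°N, 7°E

Convert each endpoint to a unit vector on the sphere (x = cos φ cos λ, y = cos φ sin λ, z = sin φ).
The central angle between the endpoints is δ = arccos(p₁·p₂) ≈ 0.707 rad (40.5°). The total great-circle distance is δ·R ≈ 0.707 × 6371 ≈ 4502 km, so the target fraction is f = 600/4502 ≈ 0.133.
Interpolate at f ≈ 0.133 with slerp weights a = sin((1−f)δ)/sin δ ≈ 0.885, b = sin(fδ)/sin δ ≈ 0.145.
p = a·p₁ + b·p₂ ≈ (0.993, 0.113, 0.036); φ = arcsin(p_z) ≈ 2.08°, λ = atan2(p_y, p_x) ≈ 6.50°.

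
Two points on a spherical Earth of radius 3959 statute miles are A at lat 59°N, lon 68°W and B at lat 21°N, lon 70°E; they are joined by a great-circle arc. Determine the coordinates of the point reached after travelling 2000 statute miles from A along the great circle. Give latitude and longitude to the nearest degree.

Write both endpoints as unit vectors p₁, p₂ with components (cos φ cos λ, cos φ sin λ, sin φ).
The central angle between the endpoints is δ = arccos(p₁·p₂) ≈ 1.621 rad (92.9°). The total great-circle distance is δ·R ≈ 1.621 × 3959 ≈ 6417 mi, so the target fraction is f = 2000/6417 ≈ 0.312.
Interpolate at f ≈ 0.312 with slerp weights a = sin((1−f)δ)/sin δ ≈ 0.899, b = sin(fδ)/sin δ ≈ 0.485.
p = a·p₁ + b·p₂ ≈ (0.328, -0.004, 0.945); φ = arcsin(p_z) ≈ 70.84°, λ = atan2(p_y, p_x) ≈ -0.77°.

≈ lat 71°N, lon 1°W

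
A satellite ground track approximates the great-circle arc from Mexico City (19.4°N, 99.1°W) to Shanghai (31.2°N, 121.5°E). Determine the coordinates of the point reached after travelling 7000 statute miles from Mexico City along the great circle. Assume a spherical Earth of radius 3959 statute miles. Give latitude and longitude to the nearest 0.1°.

≈ (41.3°N, 135.0°E)

Convert each endpoint to a unit vector on the sphere (x = cos φ cos λ, y = cos φ sin λ, z = sin φ).
The central angle between the endpoints is δ = arccos(p₁·p₂) ≈ 2.027 rad (116.1°). The total great-circle distance is δ·R ≈ 2.027 × 3959 ≈ 8025 mi, so the target fraction is f = 7000/8025 ≈ 0.872.
Interpolate at f ≈ 0.872 with slerp weights a = sin((1−f)δ)/sin δ ≈ 0.285, b = sin(fδ)/sin δ ≈ 1.092.
p = a·p₁ + b·p₂ ≈ (-0.531, 0.531, 0.661); φ = arcsin(p_z) ≈ 41.34°, λ = atan2(p_y, p_x) ≈ 134.98°.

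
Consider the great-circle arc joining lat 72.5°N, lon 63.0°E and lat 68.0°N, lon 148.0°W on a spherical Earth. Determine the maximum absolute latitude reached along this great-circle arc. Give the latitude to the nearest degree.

The great circle lies in the plane with unit normal n̂ = (p₁ × p₂)/|p₁ × p₂|.
Here n̂_z ≈ +0.094; the vertex latitude is φ_max = arccos|n̂_z| ≈ 84.6°.

≈ 85°N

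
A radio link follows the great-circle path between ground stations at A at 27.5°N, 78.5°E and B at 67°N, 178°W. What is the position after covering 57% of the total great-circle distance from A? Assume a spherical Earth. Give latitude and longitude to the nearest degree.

Write both endpoints as unit vectors p₁, p₂ with components (cos φ cos λ, cos φ sin λ, sin φ).
The central angle between the endpoints is δ = arccos(p₁·p₂) ≈ 1.219 rad (69.9°).
Interpolate at f = 0.57 with slerp weights a = sin((1−f)δ)/sin δ ≈ 0.533, b = sin(fδ)/sin δ ≈ 0.682.
p = a·p₁ + b·p₂ ≈ (-0.172, 0.454, 0.874); φ = arcsin(p_z) ≈ 60.94°, λ = atan2(p_y, p_x) ≈ 110.75°.

≈ 61°N, 111°E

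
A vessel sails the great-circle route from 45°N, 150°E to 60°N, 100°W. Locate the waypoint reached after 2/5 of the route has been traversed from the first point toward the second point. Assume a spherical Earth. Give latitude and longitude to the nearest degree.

≈ 63°N, 179°E

Write both endpoints as unit vectors p₁, p₂ with components (cos φ cos λ, cos φ sin λ, sin φ).
The central angle between the endpoints is δ = arccos(p₁·p₂) ≈ 1.057 rad (60.6°).
Interpolate at f = 2/5 with slerp weights a = sin((1−f)δ)/sin δ ≈ 0.680, b = sin(fδ)/sin δ ≈ 0.471.
p = a·p₁ + b·p₂ ≈ (-0.458, 0.009, 0.889); φ = arcsin(p_z) ≈ 62.77°, λ = atan2(p_y, p_x) ≈ 178.93°.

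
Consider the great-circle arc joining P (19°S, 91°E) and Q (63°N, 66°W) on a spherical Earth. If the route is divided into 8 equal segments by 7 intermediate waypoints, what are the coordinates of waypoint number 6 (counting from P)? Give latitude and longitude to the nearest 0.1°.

Write both endpoints as unit vectors p₁, p₂ with components (cos φ cos λ, cos φ sin λ, sin φ).
The central angle between the endpoints is δ = arccos(p₁·p₂) ≈ 2.326 rad (133.3°).
Interpolate at f = 6/8 with slerp weights a = sin((1−f)δ)/sin δ ≈ 0.754, b = sin(fδ)/sin δ ≈ 1.352.
p = a·p₁ + b·p₂ ≈ (0.237, 0.152, 0.959); φ = arcsin(p_z) ≈ 73.63°, λ = atan2(p_y, p_x) ≈ 32.64°.

≈ (73.6°N, 32.6°E)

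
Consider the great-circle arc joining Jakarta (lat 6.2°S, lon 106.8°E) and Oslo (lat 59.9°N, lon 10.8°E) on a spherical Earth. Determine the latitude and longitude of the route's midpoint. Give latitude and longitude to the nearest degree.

From cos δ = sin φ₁ sin φ₂ + cos φ₁ cos φ₂ cos Δλ, the central angle is δ ≈ 1.717 rad (98.4°).
Interpolate at f = 1/2 with slerp weights a = sin((1−f)δ)/sin δ ≈ 0.765, b = sin(fδ)/sin δ ≈ 0.765.
p = a·p₁ + b·p₂ ≈ (0.157, 0.800, 0.579); φ = arcsin(p_z) ≈ 35.39°, λ = atan2(p_y, p_x) ≈ 78.89°.

≈ lat 35°N, lon 79°E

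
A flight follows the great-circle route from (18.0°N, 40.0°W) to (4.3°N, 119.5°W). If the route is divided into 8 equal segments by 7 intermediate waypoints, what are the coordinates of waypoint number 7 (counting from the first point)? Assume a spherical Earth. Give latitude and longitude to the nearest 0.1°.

The haversine formula gives a central angle δ ≈ 1.374 rad (78.7°) between the endpoints.
Interpolate at f = 7/8 with slerp weights a = sin((1−f)δ)/sin δ ≈ 0.174, b = sin(fδ)/sin δ ≈ 0.951.
p = a·p₁ + b·p₂ ≈ (-0.340, -0.932, 0.125); φ = arcsin(p_z) ≈ 7.19°, λ = atan2(p_y, p_x) ≈ -110.05°.

≈ (7.2°N, 110.0°W)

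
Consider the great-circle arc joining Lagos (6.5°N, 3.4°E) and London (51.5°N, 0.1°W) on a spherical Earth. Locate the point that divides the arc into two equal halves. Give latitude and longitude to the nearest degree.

≈ 29°N, 2°E

Convert each endpoint to a unit vector on the sphere (x = cos φ cos λ, y = cos φ sin λ, z = sin φ).
The central angle between the endpoints is δ = arccos(p₁·p₂) ≈ 0.787 rad (45.1°).
Interpolate at f = 1/2 with slerp weights a = sin((1−f)δ)/sin δ ≈ 0.541, b = sin(fδ)/sin δ ≈ 0.541.
p = a·p₁ + b·p₂ ≈ (0.874, 0.031, 0.485); φ = arcsin(p_z) ≈ 29.01°, λ = atan2(p_y, p_x) ≈ 2.05°.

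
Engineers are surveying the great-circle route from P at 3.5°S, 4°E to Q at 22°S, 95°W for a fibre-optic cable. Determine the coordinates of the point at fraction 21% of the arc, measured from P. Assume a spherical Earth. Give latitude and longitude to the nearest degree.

≈ 11°S, 15°W

Write both endpoints as unit vectors p₁, p₂ with components (cos φ cos λ, cos φ sin λ, sin φ).
The central angle between the endpoints is δ = arccos(p₁·p₂) ≈ 1.693 rad (97.0°).
Interpolate at f = 0.21 with slerp weights a = sin((1−f)δ)/sin δ ≈ 0.980, b = sin(fδ)/sin δ ≈ 0.351.
p = a·p₁ + b·p₂ ≈ (0.948, -0.256, -0.191); φ = arcsin(p_z) ≈ -11.02°, λ = atan2(p_y, p_x) ≈ -15.10°.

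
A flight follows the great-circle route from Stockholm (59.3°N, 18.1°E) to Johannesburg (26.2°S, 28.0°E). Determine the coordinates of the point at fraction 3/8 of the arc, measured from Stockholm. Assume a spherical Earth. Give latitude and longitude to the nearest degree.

≈ (27°N, 23°E)

The haversine formula gives a central angle δ ≈ 1.499 rad (85.9°) between the endpoints.
Interpolate at f = 3/8 with slerp weights a = sin((1−f)δ)/sin δ ≈ 0.808, b = sin(fδ)/sin δ ≈ 0.534.
p = a·p₁ + b·p₂ ≈ (0.815, 0.353, 0.459); φ = arcsin(p_z) ≈ 27.30°, λ = atan2(p_y, p_x) ≈ 23.42°.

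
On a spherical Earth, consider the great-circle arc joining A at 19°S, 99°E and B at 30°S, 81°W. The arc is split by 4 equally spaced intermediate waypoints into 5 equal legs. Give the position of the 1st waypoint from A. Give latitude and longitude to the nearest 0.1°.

≈ 45.2°S, 99.0°E

Convert each endpoint to a unit vector on the sphere (x = cos φ cos λ, y = cos φ sin λ, z = sin φ).
The central angle between the endpoints is δ = arccos(p₁·p₂) ≈ 2.286 rad (131.0°).
Interpolate at f = 1/5 with slerp weights a = sin((1−f)δ)/sin δ ≈ 1.281, b = sin(fδ)/sin δ ≈ 0.585.
p = a·p₁ + b·p₂ ≈ (-0.110, 0.696, -0.710); φ = arcsin(p_z) ≈ -45.20°, λ = atan2(p_y, p_x) ≈ 99.00°.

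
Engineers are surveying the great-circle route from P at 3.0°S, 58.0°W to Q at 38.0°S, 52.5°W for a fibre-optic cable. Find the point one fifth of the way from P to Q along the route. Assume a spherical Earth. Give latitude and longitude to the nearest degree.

≈ 10°S, 57°W

The haversine formula gives a central angle δ ≈ 0.617 rad (35.4°) between the endpoints.
Interpolate at f = 1/5 with slerp weights a = sin((1−f)δ)/sin δ ≈ 0.819, b = sin(fδ)/sin δ ≈ 0.213.
p = a·p₁ + b·p₂ ≈ (0.535, -0.827, -0.174); φ = arcsin(p_z) ≈ -10.01°, λ = atan2(p_y, p_x) ≈ -57.07°.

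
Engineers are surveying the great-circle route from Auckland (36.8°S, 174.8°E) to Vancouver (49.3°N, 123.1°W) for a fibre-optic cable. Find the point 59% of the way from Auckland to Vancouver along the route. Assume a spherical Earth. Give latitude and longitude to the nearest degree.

≈ (15°N, 153°W)

Write both endpoints as unit vectors p₁, p₂ with components (cos φ cos λ, cos φ sin λ, sin φ).
The central angle between the endpoints is δ = arccos(p₁·p₂) ≈ 1.782 rad (102.1°).
Interpolate at f = 0.59 with slerp weights a = sin((1−f)δ)/sin δ ≈ 0.683, b = sin(fδ)/sin δ ≈ 0.888.
p = a·p₁ + b·p₂ ≈ (-0.861, -0.436, 0.264); φ = arcsin(p_z) ≈ 15.32°, λ = atan2(p_y, p_x) ≈ -153.16°.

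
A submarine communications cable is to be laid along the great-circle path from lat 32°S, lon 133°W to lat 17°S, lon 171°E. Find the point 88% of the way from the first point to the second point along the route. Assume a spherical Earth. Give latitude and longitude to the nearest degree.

≈ lat 20°S, lon 177°E

Convert each endpoint to a unit vector on the sphere (x = cos φ cos λ, y = cos φ sin λ, z = sin φ).
The central angle between the endpoints is δ = arccos(p₁·p₂) ≈ 0.917 rad (52.5°).
Interpolate at f = 0.88 with slerp weights a = sin((1−f)δ)/sin δ ≈ 0.138, b = sin(fδ)/sin δ ≈ 0.910.
p = a·p₁ + b·p₂ ≈ (-0.939, 0.050, -0.339); φ = arcsin(p_z) ≈ -19.83°, λ = atan2(p_y, p_x) ≈ 176.93°.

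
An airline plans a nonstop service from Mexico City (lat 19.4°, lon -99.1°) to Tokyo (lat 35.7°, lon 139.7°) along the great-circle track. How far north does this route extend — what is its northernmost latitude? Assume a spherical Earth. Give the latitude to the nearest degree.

≈ 48°

The great circle lies in the plane with unit normal n̂ = (p₁ × p₂)/|p₁ × p₂|.
Here n̂_z ≈ -0.669; the vertex latitude is φ_max = arccos|n̂_z| ≈ 48.0°.
Check via Clairaut: cos φ_max = |cos φ₁| · sin C = cos(19.4°)·sin(45.2°) ≈ 0.669, again giving ≈ 48.0°.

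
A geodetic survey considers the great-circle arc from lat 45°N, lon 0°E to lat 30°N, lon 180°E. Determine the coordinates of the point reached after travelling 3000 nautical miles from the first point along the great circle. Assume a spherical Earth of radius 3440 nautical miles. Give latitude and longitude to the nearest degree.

≈ lat 85°N, lon 180°E

Write both endpoints as unit vectors p₁, p₂ with components (cos φ cos λ, cos φ sin λ, sin φ).
The central angle between the endpoints is δ = arccos(p₁·p₂) ≈ 1.833 rad (105.0°). The total great-circle distance is δ·R ≈ 1.833 × 3440 ≈ 6304 nmi, so the target fraction is f = 3000/6304 ≈ 0.476.
Interpolate at f ≈ 0.476 with slerp weights a = sin((1−f)δ)/sin δ ≈ 0.848, b = sin(fδ)/sin δ ≈ 0.793.
p = a·p₁ + b·p₂ ≈ (-0.087, 0.000, 0.996); φ = arcsin(p_z) ≈ 85.03°, λ = atan2(p_y, p_x) ≈ 180.00°.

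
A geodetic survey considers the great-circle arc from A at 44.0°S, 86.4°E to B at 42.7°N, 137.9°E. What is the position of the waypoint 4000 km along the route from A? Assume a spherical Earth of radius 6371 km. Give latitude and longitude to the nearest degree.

≈ 13°S, 107°E

Write both endpoints as unit vectors p₁, p₂ with components (cos φ cos λ, cos φ sin λ, sin φ).
The central angle between the endpoints is δ = arccos(p₁·p₂) ≈ 1.713 rad (98.2°). The total great-circle distance is δ·R ≈ 1.713 × 6371 ≈ 10915 km, so the target fraction is f = 4000/10915 ≈ 0.366.
Interpolate at f ≈ 0.366 with slerp weights a = sin((1−f)δ)/sin δ ≈ 0.894, b = sin(fδ)/sin δ ≈ 0.593.
p = a·p₁ + b·p₂ ≈ (-0.283, 0.934, -0.218); φ = arcsin(p_z) ≈ -12.61°, λ = atan2(p_y, p_x) ≈ 106.87°.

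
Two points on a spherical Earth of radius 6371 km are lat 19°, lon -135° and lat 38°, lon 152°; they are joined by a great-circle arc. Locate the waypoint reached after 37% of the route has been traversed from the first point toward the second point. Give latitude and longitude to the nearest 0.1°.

Convert each endpoint to a unit vector on the sphere (x = cos φ cos λ, y = cos φ sin λ, z = sin φ).
The central angle between the endpoints is δ = arccos(p₁·p₂) ≈ 1.139 rad (65.3°).
Interpolate at f = 0.37 with slerp weights a = sin((1−f)δ)/sin δ ≈ 0.724, b = sin(fδ)/sin δ ≈ 0.450.
p = a·p₁ + b·p₂ ≈ (-0.797, -0.317, 0.513); φ = arcsin(p_z) ≈ 30.87°, λ = atan2(p_y, p_x) ≈ -158.29°.

≈ lat 30.9°, lon -158.3°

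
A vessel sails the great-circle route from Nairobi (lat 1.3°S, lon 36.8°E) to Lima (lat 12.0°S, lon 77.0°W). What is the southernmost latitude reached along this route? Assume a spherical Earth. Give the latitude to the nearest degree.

The great circle lies in the plane with unit normal n̂ = (p₁ × p₂)/|p₁ × p₂|.
Here n̂_z ≈ -0.972; the vertex latitude is φ_max = arccos|n̂_z| ≈ 13.7°.

≈ 14°S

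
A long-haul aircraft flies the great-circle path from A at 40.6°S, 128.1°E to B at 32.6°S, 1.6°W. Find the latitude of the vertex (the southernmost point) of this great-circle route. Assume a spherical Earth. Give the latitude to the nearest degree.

≈ 60°S

The great circle lies in the plane with unit normal n̂ = (p₁ × p₂)/|p₁ × p₂|.
Here n̂_z ≈ -0.493; the vertex latitude is φ_max = arccos|n̂_z| ≈ 60.5°.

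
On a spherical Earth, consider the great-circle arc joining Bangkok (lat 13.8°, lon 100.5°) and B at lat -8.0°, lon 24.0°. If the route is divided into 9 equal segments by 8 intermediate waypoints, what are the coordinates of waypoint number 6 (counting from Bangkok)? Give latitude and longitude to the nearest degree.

The haversine formula gives a central angle δ ≈ 1.378 rad (79.0°) between the endpoints.
Interpolate at f = 6/9 with slerp weights a = sin((1−f)δ)/sin δ ≈ 0.452, b = sin(fδ)/sin δ ≈ 0.810.
p = a·p₁ + b·p₂ ≈ (0.653, 0.758, -0.005); φ = arcsin(p_z) ≈ -0.28°, λ = atan2(p_y, p_x) ≈ 49.25°.

≈ lat 0°, lon 49°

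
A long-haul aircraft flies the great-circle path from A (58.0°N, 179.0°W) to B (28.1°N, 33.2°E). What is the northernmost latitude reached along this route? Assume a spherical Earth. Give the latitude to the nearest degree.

The great circle lies in the plane with unit normal n̂ = (p₁ × p₂)/|p₁ × p₂|.
Here n̂_z ≈ -0.249; the vertex latitude is φ_max = arccos|n̂_z| ≈ 75.6°.
Check via Clairaut: cos φ_max = |cos φ₁| · sin C = cos(58.0°)·sin(28.0°) ≈ 0.249, again giving ≈ 75.6°.

≈ 76°N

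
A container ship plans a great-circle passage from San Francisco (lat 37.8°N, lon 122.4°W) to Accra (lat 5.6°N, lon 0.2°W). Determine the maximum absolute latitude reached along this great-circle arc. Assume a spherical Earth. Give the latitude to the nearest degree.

The great circle lies in the plane with unit normal n̂ = (p₁ × p₂)/|p₁ × p₂|.
Here n̂_z ≈ +0.713; the vertex latitude is φ_max = arccos|n̂_z| ≈ 44.5°.
Check via Clairaut: cos φ_max = |cos φ₁| · sin C = cos(37.8°)·sin(64.5°) ≈ 0.713, again giving ≈ 44.5°.

≈ 45°N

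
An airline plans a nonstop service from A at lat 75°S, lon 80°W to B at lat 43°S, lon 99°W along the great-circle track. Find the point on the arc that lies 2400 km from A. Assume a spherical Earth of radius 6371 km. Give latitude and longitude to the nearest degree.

From cos δ = sin φ₁ sin φ₂ + cos φ₁ cos φ₂ cos Δλ, the central angle is δ ≈ 0.578 rad (33.1°). The total great-circle distance is δ·R ≈ 0.578 × 6371 ≈ 3680 km, so the target fraction is f = 2400/3680 ≈ 0.652.
Interpolate at f ≈ 0.652 with slerp weights a = sin((1−f)δ)/sin δ ≈ 0.366, b = sin(fδ)/sin δ ≈ 0.674.
p = a·p₁ + b·p₂ ≈ (-0.061, -0.580, -0.813); φ = arcsin(p_z) ≈ -54.34°, λ = atan2(p_y, p_x) ≈ -95.97°.

≈ lat 54°S, lon 96°W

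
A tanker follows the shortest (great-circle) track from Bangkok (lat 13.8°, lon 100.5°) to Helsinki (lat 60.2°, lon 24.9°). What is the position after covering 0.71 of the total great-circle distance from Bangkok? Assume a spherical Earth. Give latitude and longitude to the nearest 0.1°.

Convert each endpoint to a unit vector on the sphere (x = cos φ cos λ, y = cos φ sin λ, z = sin φ).
The central angle between the endpoints is δ = arccos(p₁·p₂) ≈ 1.238 rad (70.9°).
Interpolate at f = 0.71 with slerp weights a = sin((1−f)δ)/sin δ ≈ 0.372, b = sin(fδ)/sin δ ≈ 0.815.
p = a·p₁ + b·p₂ ≈ (0.301, 0.525, 0.796); φ = arcsin(p_z) ≈ 52.72°, λ = atan2(p_y, p_x) ≈ 60.15°.

≈ lat 52.7°, lon 60.2°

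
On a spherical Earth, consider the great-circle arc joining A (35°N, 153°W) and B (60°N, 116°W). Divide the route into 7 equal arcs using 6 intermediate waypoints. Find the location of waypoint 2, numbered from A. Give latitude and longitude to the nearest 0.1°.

≈ (43.2°N, 145.8°W)

Write both endpoints as unit vectors p₁, p₂ with components (cos φ cos λ, cos φ sin λ, sin φ).
The central angle between the endpoints is δ = arccos(p₁·p₂) ≈ 0.603 rad (34.5°).
Interpolate at f = 2/7 with slerp weights a = sin((1−f)δ)/sin δ ≈ 0.736, b = sin(fδ)/sin δ ≈ 0.302.
p = a·p₁ + b·p₂ ≈ (-0.604, -0.410, 0.684); φ = arcsin(p_z) ≈ 43.16°, λ = atan2(p_y, p_x) ≈ -145.84°.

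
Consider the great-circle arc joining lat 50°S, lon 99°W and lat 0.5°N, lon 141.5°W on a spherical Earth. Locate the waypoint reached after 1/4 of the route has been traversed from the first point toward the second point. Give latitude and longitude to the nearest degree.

The haversine formula gives a central angle δ ≈ 1.085 rad (62.1°) between the endpoints.
Interpolate at f = 1/4 with slerp weights a = sin((1−f)δ)/sin δ ≈ 0.822, b = sin(fδ)/sin δ ≈ 0.303.
p = a·p₁ + b·p₂ ≈ (-0.320, -0.710, -0.627); φ = arcsin(p_z) ≈ -38.83°, λ = atan2(p_y, p_x) ≈ -114.23°.

≈ lat 39°S, lon 114°W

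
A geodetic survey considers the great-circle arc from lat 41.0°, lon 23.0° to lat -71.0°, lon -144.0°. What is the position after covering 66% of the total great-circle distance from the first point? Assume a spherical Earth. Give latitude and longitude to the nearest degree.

Convert each endpoint to a unit vector on the sphere (x = cos φ cos λ, y = cos φ sin λ, z = sin φ).
The central angle between the endpoints is δ = arccos(p₁·p₂) ≈ 2.606 rad (149.3°).
Interpolate at f = 0.66 with slerp weights a = sin((1−f)δ)/sin δ ≈ 1.516, b = sin(fδ)/sin δ ≈ 1.936.
p = a·p₁ + b·p₂ ≈ (0.543, 0.077, -0.836); φ = arcsin(p_z) ≈ -56.71°, λ = atan2(p_y, p_x) ≈ 8.03°.

≈ lat -57°, lon 8°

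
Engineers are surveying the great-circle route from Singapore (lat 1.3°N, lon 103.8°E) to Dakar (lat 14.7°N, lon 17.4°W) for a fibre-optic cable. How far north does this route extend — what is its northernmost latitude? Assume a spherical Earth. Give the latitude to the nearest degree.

The great circle lies in the plane with unit normal n̂ = (p₁ × p₂)/|p₁ × p₂|.
Here n̂_z ≈ -0.952; the vertex latitude is φ_max = arccos|n̂_z| ≈ 17.8°.

≈ 18°N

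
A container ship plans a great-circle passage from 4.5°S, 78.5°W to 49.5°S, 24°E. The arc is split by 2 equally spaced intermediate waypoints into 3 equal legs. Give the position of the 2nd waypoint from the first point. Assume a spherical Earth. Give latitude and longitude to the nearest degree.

Convert each endpoint to a unit vector on the sphere (x = cos φ cos λ, y = cos φ sin λ, z = sin φ).
The central angle between the endpoints is δ = arccos(p₁·p₂) ≈ 1.651 rad (94.6°).
Interpolate at f = 2/3 with slerp weights a = sin((1−f)δ)/sin δ ≈ 0.525, b = sin(fδ)/sin δ ≈ 0.895.
p = a·p₁ + b·p₂ ≈ (0.635, -0.276, -0.721); φ = arcsin(p_z) ≈ -46.17°, λ = atan2(p_y, p_x) ≈ -23.52°.

≈ 46°S, 24°W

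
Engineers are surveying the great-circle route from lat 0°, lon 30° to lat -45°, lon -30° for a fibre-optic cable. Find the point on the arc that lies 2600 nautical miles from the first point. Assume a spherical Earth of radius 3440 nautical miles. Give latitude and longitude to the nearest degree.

From cos δ = sin φ₁ sin φ₂ + cos φ₁ cos φ₂ cos Δλ, the central angle is δ ≈ 1.209 rad (69.3°). The total great-circle distance is δ·R ≈ 1.209 × 3440 ≈ 4160 nmi, so the target fraction is f = 2600/4160 ≈ 0.625.
Interpolate at f ≈ 0.625 with slerp weights a = sin((1−f)δ)/sin δ ≈ 0.468, b = sin(fδ)/sin δ ≈ 0.733.
p = a·p₁ + b·p₂ ≈ (0.855, -0.025, -0.518); φ = arcsin(p_z) ≈ -31.23°, λ = atan2(p_y, p_x) ≈ -1.68°.

≈ lat -31°, lon -2°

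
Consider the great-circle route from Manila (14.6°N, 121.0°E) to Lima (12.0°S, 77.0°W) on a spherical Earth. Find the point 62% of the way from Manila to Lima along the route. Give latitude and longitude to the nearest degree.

Write both endpoints as unit vectors p₁, p₂ with components (cos φ cos λ, cos φ sin λ, sin φ).
The central angle between the endpoints is δ = arccos(p₁·p₂) ≈ 2.833 rad (162.3°).
Interpolate at f = 0.62 with slerp weights a = sin((1−f)δ)/sin δ ≈ 2.895, b = sin(fδ)/sin δ ≈ 3.232.
p = a·p₁ + b·p₂ ≈ (-0.732, -0.679, 0.058); φ = arcsin(p_z) ≈ 3.31°, λ = atan2(p_y, p_x) ≈ -137.12°.

≈ 3°N, 137°W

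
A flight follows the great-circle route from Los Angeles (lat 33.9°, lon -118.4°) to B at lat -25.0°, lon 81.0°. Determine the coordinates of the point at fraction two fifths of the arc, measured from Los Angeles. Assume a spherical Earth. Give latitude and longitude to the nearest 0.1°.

≈ lat 32.0°, lon 162.8°

The haversine formula gives a central angle δ ≈ 2.809 rad (161.0°) between the endpoints.
Interpolate at f = 2/5 with slerp weights a = sin((1−f)δ)/sin δ ≈ 3.044, b = sin(fδ)/sin δ ≈ 2.763.
p = a·p₁ + b·p₂ ≈ (-0.810, 0.251, 0.530); φ = arcsin(p_z) ≈ 32.01°, λ = atan2(p_y, p_x) ≈ 162.80°.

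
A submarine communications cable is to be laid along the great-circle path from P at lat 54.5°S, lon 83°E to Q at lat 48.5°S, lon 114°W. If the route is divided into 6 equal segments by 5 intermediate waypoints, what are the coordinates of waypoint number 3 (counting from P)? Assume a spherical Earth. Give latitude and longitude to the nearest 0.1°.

≈ lat 82.7°S, lon 171.7°W

Write both endpoints as unit vectors p₁, p₂ with components (cos φ cos λ, cos φ sin λ, sin φ).
The central angle between the endpoints is δ = arccos(p₁·p₂) ≈ 1.327 rad (76.0°).
Interpolate at f = 3/6 with slerp weights a = sin((1−f)δ)/sin δ ≈ 0.635, b = sin(fδ)/sin δ ≈ 0.635.
p = a·p₁ + b·p₂ ≈ (-0.126, -0.018, -0.992); φ = arcsin(p_z) ≈ -82.68°, λ = atan2(p_y, p_x) ≈ -171.71°.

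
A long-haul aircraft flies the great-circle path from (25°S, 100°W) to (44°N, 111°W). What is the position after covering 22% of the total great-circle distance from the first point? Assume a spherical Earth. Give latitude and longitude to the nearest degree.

Convert each endpoint to a unit vector on the sphere (x = cos φ cos λ, y = cos φ sin λ, z = sin φ).
The central angle between the endpoints is δ = arccos(p₁·p₂) ≈ 1.217 rad (69.7°).
Interpolate at f = 0.22 with slerp weights a = sin((1−f)δ)/sin δ ≈ 0.867, b = sin(fδ)/sin δ ≈ 0.282.
p = a·p₁ + b·p₂ ≈ (-0.209, -0.963, -0.170); φ = arcsin(p_z) ≈ -9.81°, λ = atan2(p_y, p_x) ≈ -102.25°.

≈ (10°S, 102°W)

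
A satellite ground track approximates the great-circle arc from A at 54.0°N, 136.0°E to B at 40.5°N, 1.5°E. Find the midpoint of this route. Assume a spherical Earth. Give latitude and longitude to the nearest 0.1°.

The haversine formula gives a central angle δ ≈ 1.357 rad (77.8°) between the endpoints.
Interpolate at f = 1/2 with slerp weights a = sin((1−f)δ)/sin δ ≈ 0.642, b = sin(fδ)/sin δ ≈ 0.642.
p = a·p₁ + b·p₂ ≈ (0.217, 0.275, 0.937); φ = arcsin(p_z) ≈ 69.51°, λ = atan2(p_y, p_x) ≈ 51.77°.

≈ 69.5°N, 51.8°E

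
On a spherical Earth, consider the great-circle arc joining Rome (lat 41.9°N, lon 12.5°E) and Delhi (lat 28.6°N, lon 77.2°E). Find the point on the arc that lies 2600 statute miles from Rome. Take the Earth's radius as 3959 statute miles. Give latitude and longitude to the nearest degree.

Convert each endpoint to a unit vector on the sphere (x = cos φ cos λ, y = cos φ sin λ, z = sin φ).
The central angle between the endpoints is δ = arccos(p₁·p₂) ≈ 0.929 rad (53.2°). The total great-circle distance is δ·R ≈ 0.929 × 3959 ≈ 3676 mi, so the target fraction is f = 2600/3676 ≈ 0.707.
Interpolate at f ≈ 0.707 with slerp weights a = sin((1−f)δ)/sin δ ≈ 0.335, b = sin(fδ)/sin δ ≈ 0.762.
p = a·p₁ + b·p₂ ≈ (0.392, 0.707, 0.589); φ = arcsin(p_z) ≈ 36.08°, λ = atan2(p_y, p_x) ≈ 60.99°.

≈ lat 36°N, lon 61°E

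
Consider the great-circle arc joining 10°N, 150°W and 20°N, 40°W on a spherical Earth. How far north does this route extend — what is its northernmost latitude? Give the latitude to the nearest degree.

≈ 26°N

The great circle lies in the plane with unit normal n̂ = (p₁ × p₂)/|p₁ × p₂|.
Here n̂_z ≈ +0.900; the vertex latitude is φ_max = arccos|n̂_z| ≈ 25.9°.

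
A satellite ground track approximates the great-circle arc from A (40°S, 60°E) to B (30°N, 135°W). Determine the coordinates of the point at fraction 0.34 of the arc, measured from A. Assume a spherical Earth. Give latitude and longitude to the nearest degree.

Convert each endpoint to a unit vector on the sphere (x = cos φ cos λ, y = cos φ sin λ, z = sin φ).
The central angle between the endpoints is δ = arccos(p₁·p₂) ≈ 2.866 rad (164.2°).
Interpolate at f = 0.34 with slerp weights a = sin((1−f)δ)/sin δ ≈ 3.485, b = sin(fδ)/sin δ ≈ 3.038.
p = a·p₁ + b·p₂ ≈ (-0.526, 0.452, -0.721); φ = arcsin(p_z) ≈ -46.14°, λ = atan2(p_y, p_x) ≈ 139.34°.

≈ (46°S, 139°E)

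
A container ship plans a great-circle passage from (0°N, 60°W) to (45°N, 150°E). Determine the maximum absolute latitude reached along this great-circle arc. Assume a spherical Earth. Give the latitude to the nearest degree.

The great circle lies in the plane with unit normal n̂ = (p₁ × p₂)/|p₁ × p₂|.
Here n̂_z ≈ -0.447; the vertex latitude is φ_max = arccos|n̂_z| ≈ 63.4°.

≈ 63°N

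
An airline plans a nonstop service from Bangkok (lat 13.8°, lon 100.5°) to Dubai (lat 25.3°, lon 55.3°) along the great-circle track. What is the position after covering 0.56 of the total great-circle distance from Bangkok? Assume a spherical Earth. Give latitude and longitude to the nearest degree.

Convert each endpoint to a unit vector on the sphere (x = cos φ cos λ, y = cos φ sin λ, z = sin φ).
The central angle between the endpoints is δ = arccos(p₁·p₂) ≈ 0.766 rad (43.9°).
Interpolate at f = 0.56 with slerp weights a = sin((1−f)δ)/sin δ ≈ 0.477, b = sin(fδ)/sin δ ≈ 0.600.
p = a·p₁ + b·p₂ ≈ (0.224, 0.901, 0.370); φ = arcsin(p_z) ≈ 21.73°, λ = atan2(p_y, p_x) ≈ 76.02°.

≈ lat 22°, lon 76°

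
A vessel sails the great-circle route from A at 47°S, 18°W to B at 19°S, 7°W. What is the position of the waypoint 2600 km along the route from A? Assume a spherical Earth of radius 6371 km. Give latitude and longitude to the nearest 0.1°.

≈ 24.8°S, 8.8°W

From cos δ = sin φ₁ sin φ₂ + cos φ₁ cos φ₂ cos Δλ, the central angle is δ ≈ 0.513 rad (29.4°). The total great-circle distance is δ·R ≈ 0.513 × 6371 ≈ 3271 km, so the target fraction is f = 2600/3271 ≈ 0.795.
Interpolate at f ≈ 0.795 with slerp weights a = sin((1−f)δ)/sin δ ≈ 0.214, b = sin(fδ)/sin δ ≈ 0.808.
p = a·p₁ + b·p₂ ≈ (0.897, -0.138, -0.420); φ = arcsin(p_z) ≈ -24.81°, λ = atan2(p_y, p_x) ≈ -8.76°.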